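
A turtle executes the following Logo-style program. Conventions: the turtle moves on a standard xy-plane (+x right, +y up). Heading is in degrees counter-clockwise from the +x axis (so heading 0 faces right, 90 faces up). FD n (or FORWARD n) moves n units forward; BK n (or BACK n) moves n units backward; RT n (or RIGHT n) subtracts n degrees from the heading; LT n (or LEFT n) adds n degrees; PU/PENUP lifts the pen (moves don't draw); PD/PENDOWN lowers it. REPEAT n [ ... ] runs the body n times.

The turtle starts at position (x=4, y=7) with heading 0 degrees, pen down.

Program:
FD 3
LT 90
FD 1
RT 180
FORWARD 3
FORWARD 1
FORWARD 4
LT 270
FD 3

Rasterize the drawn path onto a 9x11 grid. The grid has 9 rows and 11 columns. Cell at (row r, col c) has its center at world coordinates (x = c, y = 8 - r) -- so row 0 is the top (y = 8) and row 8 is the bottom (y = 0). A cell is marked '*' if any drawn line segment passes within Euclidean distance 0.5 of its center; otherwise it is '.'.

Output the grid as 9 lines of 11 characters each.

Segment 0: (4,7) -> (7,7)
Segment 1: (7,7) -> (7,8)
Segment 2: (7,8) -> (7,5)
Segment 3: (7,5) -> (7,4)
Segment 4: (7,4) -> (7,0)
Segment 5: (7,0) -> (4,0)

Answer: .......*...
....****...
.......*...
.......*...
.......*...
.......*...
.......*...
.......*...
....****...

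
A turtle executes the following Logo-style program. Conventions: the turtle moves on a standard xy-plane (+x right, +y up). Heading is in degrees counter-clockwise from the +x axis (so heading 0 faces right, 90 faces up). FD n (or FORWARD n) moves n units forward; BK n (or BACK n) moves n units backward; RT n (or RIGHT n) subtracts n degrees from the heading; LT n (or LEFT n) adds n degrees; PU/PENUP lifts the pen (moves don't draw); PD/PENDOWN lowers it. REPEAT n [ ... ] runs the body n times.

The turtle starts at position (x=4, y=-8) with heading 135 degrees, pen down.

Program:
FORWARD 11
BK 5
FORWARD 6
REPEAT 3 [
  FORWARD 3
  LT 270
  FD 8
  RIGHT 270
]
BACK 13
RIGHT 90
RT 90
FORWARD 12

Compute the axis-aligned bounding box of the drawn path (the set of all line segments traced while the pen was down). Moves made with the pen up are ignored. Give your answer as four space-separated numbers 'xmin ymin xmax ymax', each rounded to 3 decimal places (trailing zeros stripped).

Answer: -6.607 -8 23.799 23.82

Derivation:
Executing turtle program step by step:
Start: pos=(4,-8), heading=135, pen down
FD 11: (4,-8) -> (-3.778,-0.222) [heading=135, draw]
BK 5: (-3.778,-0.222) -> (-0.243,-3.757) [heading=135, draw]
FD 6: (-0.243,-3.757) -> (-4.485,0.485) [heading=135, draw]
REPEAT 3 [
  -- iteration 1/3 --
  FD 3: (-4.485,0.485) -> (-6.607,2.607) [heading=135, draw]
  LT 270: heading 135 -> 45
  FD 8: (-6.607,2.607) -> (-0.95,8.263) [heading=45, draw]
  RT 270: heading 45 -> 135
  -- iteration 2/3 --
  FD 3: (-0.95,8.263) -> (-3.071,10.385) [heading=135, draw]
  LT 270: heading 135 -> 45
  FD 8: (-3.071,10.385) -> (2.586,16.042) [heading=45, draw]
  RT 270: heading 45 -> 135
  -- iteration 3/3 --
  FD 3: (2.586,16.042) -> (0.464,18.163) [heading=135, draw]
  LT 270: heading 135 -> 45
  FD 8: (0.464,18.163) -> (6.121,23.82) [heading=45, draw]
  RT 270: heading 45 -> 135
]
BK 13: (6.121,23.82) -> (15.314,14.627) [heading=135, draw]
RT 90: heading 135 -> 45
RT 90: heading 45 -> 315
FD 12: (15.314,14.627) -> (23.799,6.142) [heading=315, draw]
Final: pos=(23.799,6.142), heading=315, 11 segment(s) drawn

Segment endpoints: x in {-6.607, -4.485, -3.778, -3.071, -0.95, -0.243, 0.464, 2.586, 4, 6.121, 15.314, 23.799}, y in {-8, -3.757, -0.222, 0.485, 2.607, 6.142, 8.263, 10.385, 14.627, 16.042, 18.163, 23.82}
xmin=-6.607, ymin=-8, xmax=23.799, ymax=23.82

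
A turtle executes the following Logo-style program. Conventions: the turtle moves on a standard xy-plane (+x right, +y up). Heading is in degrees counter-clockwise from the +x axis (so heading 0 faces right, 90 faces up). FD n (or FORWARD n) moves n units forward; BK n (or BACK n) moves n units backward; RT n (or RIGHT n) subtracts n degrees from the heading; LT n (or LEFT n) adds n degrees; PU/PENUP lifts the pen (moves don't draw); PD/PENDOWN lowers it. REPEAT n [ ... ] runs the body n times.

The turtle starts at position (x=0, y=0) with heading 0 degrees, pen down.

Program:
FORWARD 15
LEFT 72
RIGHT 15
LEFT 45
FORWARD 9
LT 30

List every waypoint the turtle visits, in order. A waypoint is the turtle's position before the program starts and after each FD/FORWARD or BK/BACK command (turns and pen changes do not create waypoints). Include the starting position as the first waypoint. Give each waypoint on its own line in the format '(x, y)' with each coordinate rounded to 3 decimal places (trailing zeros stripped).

Executing turtle program step by step:
Start: pos=(0,0), heading=0, pen down
FD 15: (0,0) -> (15,0) [heading=0, draw]
LT 72: heading 0 -> 72
RT 15: heading 72 -> 57
LT 45: heading 57 -> 102
FD 9: (15,0) -> (13.129,8.803) [heading=102, draw]
LT 30: heading 102 -> 132
Final: pos=(13.129,8.803), heading=132, 2 segment(s) drawn
Waypoints (3 total):
(0, 0)
(15, 0)
(13.129, 8.803)

Answer: (0, 0)
(15, 0)
(13.129, 8.803)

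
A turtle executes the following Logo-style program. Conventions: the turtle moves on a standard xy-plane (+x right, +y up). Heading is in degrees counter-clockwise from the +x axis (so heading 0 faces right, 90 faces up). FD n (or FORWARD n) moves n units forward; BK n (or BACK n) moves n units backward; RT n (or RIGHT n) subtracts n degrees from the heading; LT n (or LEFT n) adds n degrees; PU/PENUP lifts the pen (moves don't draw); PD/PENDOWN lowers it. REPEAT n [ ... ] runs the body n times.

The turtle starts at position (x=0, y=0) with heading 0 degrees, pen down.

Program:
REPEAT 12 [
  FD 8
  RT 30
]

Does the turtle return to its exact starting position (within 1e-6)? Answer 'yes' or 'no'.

Executing turtle program step by step:
Start: pos=(0,0), heading=0, pen down
REPEAT 12 [
  -- iteration 1/12 --
  FD 8: (0,0) -> (8,0) [heading=0, draw]
  RT 30: heading 0 -> 330
  -- iteration 2/12 --
  FD 8: (8,0) -> (14.928,-4) [heading=330, draw]
  RT 30: heading 330 -> 300
  -- iteration 3/12 --
  FD 8: (14.928,-4) -> (18.928,-10.928) [heading=300, draw]
  RT 30: heading 300 -> 270
  -- iteration 4/12 --
  FD 8: (18.928,-10.928) -> (18.928,-18.928) [heading=270, draw]
  RT 30: heading 270 -> 240
  -- iteration 5/12 --
  FD 8: (18.928,-18.928) -> (14.928,-25.856) [heading=240, draw]
  RT 30: heading 240 -> 210
  -- iteration 6/12 --
  FD 8: (14.928,-25.856) -> (8,-29.856) [heading=210, draw]
  RT 30: heading 210 -> 180
  -- iteration 7/12 --
  FD 8: (8,-29.856) -> (0,-29.856) [heading=180, draw]
  RT 30: heading 180 -> 150
  -- iteration 8/12 --
  FD 8: (0,-29.856) -> (-6.928,-25.856) [heading=150, draw]
  RT 30: heading 150 -> 120
  -- iteration 9/12 --
  FD 8: (-6.928,-25.856) -> (-10.928,-18.928) [heading=120, draw]
  RT 30: heading 120 -> 90
  -- iteration 10/12 --
  FD 8: (-10.928,-18.928) -> (-10.928,-10.928) [heading=90, draw]
  RT 30: heading 90 -> 60
  -- iteration 11/12 --
  FD 8: (-10.928,-10.928) -> (-6.928,-4) [heading=60, draw]
  RT 30: heading 60 -> 30
  -- iteration 12/12 --
  FD 8: (-6.928,-4) -> (0,0) [heading=30, draw]
  RT 30: heading 30 -> 0
]
Final: pos=(0,0), heading=0, 12 segment(s) drawn

Start position: (0, 0)
Final position: (0, 0)
Distance = 0; < 1e-6 -> CLOSED

Answer: yes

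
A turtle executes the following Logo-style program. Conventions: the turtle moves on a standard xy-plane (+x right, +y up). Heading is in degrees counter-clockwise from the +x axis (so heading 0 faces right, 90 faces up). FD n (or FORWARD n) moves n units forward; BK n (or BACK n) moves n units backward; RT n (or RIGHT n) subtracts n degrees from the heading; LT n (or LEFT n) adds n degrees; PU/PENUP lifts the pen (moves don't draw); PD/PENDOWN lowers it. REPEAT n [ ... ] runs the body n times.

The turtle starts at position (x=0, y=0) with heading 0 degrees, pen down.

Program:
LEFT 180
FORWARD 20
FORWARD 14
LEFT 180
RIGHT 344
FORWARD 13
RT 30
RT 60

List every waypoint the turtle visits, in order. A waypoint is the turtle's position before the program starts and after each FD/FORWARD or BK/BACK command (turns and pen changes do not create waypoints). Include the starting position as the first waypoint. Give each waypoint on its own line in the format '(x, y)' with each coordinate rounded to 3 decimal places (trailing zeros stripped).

Executing turtle program step by step:
Start: pos=(0,0), heading=0, pen down
LT 180: heading 0 -> 180
FD 20: (0,0) -> (-20,0) [heading=180, draw]
FD 14: (-20,0) -> (-34,0) [heading=180, draw]
LT 180: heading 180 -> 0
RT 344: heading 0 -> 16
FD 13: (-34,0) -> (-21.504,3.583) [heading=16, draw]
RT 30: heading 16 -> 346
RT 60: heading 346 -> 286
Final: pos=(-21.504,3.583), heading=286, 3 segment(s) drawn
Waypoints (4 total):
(0, 0)
(-20, 0)
(-34, 0)
(-21.504, 3.583)

Answer: (0, 0)
(-20, 0)
(-34, 0)
(-21.504, 3.583)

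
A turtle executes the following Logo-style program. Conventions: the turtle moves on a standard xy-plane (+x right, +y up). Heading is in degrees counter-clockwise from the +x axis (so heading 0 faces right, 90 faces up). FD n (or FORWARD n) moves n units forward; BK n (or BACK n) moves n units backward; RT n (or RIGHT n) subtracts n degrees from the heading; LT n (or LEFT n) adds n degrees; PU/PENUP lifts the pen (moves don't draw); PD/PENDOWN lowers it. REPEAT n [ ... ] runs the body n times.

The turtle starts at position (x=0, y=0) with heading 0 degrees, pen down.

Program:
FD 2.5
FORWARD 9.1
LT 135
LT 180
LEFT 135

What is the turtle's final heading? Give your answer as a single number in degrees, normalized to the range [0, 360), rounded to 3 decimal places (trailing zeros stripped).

Executing turtle program step by step:
Start: pos=(0,0), heading=0, pen down
FD 2.5: (0,0) -> (2.5,0) [heading=0, draw]
FD 9.1: (2.5,0) -> (11.6,0) [heading=0, draw]
LT 135: heading 0 -> 135
LT 180: heading 135 -> 315
LT 135: heading 315 -> 90
Final: pos=(11.6,0), heading=90, 2 segment(s) drawn

Answer: 90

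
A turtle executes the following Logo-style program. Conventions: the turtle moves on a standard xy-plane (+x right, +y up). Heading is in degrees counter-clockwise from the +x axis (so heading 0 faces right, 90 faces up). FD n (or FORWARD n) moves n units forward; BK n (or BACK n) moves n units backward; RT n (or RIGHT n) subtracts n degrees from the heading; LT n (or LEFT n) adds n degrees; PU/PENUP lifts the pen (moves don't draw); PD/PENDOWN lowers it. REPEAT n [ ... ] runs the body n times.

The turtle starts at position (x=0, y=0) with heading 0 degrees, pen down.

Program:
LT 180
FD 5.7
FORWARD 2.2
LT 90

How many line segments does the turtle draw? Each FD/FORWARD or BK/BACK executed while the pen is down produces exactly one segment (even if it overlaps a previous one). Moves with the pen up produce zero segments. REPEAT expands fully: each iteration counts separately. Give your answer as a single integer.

Answer: 2

Derivation:
Executing turtle program step by step:
Start: pos=(0,0), heading=0, pen down
LT 180: heading 0 -> 180
FD 5.7: (0,0) -> (-5.7,0) [heading=180, draw]
FD 2.2: (-5.7,0) -> (-7.9,0) [heading=180, draw]
LT 90: heading 180 -> 270
Final: pos=(-7.9,0), heading=270, 2 segment(s) drawn
Segments drawn: 2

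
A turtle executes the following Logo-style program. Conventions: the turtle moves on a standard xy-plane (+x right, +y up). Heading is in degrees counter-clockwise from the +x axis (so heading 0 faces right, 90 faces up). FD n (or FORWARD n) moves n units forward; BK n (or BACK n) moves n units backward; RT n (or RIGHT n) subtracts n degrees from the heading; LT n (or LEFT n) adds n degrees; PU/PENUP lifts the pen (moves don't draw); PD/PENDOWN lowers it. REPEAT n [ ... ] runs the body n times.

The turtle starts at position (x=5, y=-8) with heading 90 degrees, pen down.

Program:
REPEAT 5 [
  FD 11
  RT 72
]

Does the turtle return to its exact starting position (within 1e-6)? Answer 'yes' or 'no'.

Answer: yes

Derivation:
Executing turtle program step by step:
Start: pos=(5,-8), heading=90, pen down
REPEAT 5 [
  -- iteration 1/5 --
  FD 11: (5,-8) -> (5,3) [heading=90, draw]
  RT 72: heading 90 -> 18
  -- iteration 2/5 --
  FD 11: (5,3) -> (15.462,6.399) [heading=18, draw]
  RT 72: heading 18 -> 306
  -- iteration 3/5 --
  FD 11: (15.462,6.399) -> (21.927,-2.5) [heading=306, draw]
  RT 72: heading 306 -> 234
  -- iteration 4/5 --
  FD 11: (21.927,-2.5) -> (15.462,-11.399) [heading=234, draw]
  RT 72: heading 234 -> 162
  -- iteration 5/5 --
  FD 11: (15.462,-11.399) -> (5,-8) [heading=162, draw]
  RT 72: heading 162 -> 90
]
Final: pos=(5,-8), heading=90, 5 segment(s) drawn

Start position: (5, -8)
Final position: (5, -8)
Distance = 0; < 1e-6 -> CLOSED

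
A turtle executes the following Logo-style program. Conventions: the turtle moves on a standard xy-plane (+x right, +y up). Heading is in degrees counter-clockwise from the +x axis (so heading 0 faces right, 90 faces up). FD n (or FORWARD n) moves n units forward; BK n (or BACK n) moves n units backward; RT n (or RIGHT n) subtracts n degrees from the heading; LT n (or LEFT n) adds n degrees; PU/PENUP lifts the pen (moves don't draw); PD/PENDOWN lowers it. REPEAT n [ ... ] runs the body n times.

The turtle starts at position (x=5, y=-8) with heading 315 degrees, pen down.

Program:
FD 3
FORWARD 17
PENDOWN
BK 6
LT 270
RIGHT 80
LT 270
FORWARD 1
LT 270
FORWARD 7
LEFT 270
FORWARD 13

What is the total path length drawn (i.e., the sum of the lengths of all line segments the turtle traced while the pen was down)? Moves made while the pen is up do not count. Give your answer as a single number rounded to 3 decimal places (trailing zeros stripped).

Answer: 47

Derivation:
Executing turtle program step by step:
Start: pos=(5,-8), heading=315, pen down
FD 3: (5,-8) -> (7.121,-10.121) [heading=315, draw]
FD 17: (7.121,-10.121) -> (19.142,-22.142) [heading=315, draw]
PD: pen down
BK 6: (19.142,-22.142) -> (14.899,-17.899) [heading=315, draw]
LT 270: heading 315 -> 225
RT 80: heading 225 -> 145
LT 270: heading 145 -> 55
FD 1: (14.899,-17.899) -> (15.473,-17.08) [heading=55, draw]
LT 270: heading 55 -> 325
FD 7: (15.473,-17.08) -> (21.207,-21.095) [heading=325, draw]
LT 270: heading 325 -> 235
FD 13: (21.207,-21.095) -> (13.751,-31.744) [heading=235, draw]
Final: pos=(13.751,-31.744), heading=235, 6 segment(s) drawn

Segment lengths:
  seg 1: (5,-8) -> (7.121,-10.121), length = 3
  seg 2: (7.121,-10.121) -> (19.142,-22.142), length = 17
  seg 3: (19.142,-22.142) -> (14.899,-17.899), length = 6
  seg 4: (14.899,-17.899) -> (15.473,-17.08), length = 1
  seg 5: (15.473,-17.08) -> (21.207,-21.095), length = 7
  seg 6: (21.207,-21.095) -> (13.751,-31.744), length = 13
Total = 47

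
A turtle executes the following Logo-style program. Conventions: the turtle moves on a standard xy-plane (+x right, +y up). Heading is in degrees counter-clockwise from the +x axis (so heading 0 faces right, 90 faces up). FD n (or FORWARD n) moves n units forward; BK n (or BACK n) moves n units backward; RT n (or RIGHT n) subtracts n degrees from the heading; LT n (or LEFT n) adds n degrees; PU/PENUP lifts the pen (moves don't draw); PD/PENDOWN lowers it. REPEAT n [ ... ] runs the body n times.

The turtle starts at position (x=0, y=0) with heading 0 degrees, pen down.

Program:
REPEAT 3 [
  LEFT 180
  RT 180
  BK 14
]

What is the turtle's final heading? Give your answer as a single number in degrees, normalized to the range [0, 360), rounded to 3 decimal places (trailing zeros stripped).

Answer: 0

Derivation:
Executing turtle program step by step:
Start: pos=(0,0), heading=0, pen down
REPEAT 3 [
  -- iteration 1/3 --
  LT 180: heading 0 -> 180
  RT 180: heading 180 -> 0
  BK 14: (0,0) -> (-14,0) [heading=0, draw]
  -- iteration 2/3 --
  LT 180: heading 0 -> 180
  RT 180: heading 180 -> 0
  BK 14: (-14,0) -> (-28,0) [heading=0, draw]
  -- iteration 3/3 --
  LT 180: heading 0 -> 180
  RT 180: heading 180 -> 0
  BK 14: (-28,0) -> (-42,0) [heading=0, draw]
]
Final: pos=(-42,0), heading=0, 3 segment(s) drawn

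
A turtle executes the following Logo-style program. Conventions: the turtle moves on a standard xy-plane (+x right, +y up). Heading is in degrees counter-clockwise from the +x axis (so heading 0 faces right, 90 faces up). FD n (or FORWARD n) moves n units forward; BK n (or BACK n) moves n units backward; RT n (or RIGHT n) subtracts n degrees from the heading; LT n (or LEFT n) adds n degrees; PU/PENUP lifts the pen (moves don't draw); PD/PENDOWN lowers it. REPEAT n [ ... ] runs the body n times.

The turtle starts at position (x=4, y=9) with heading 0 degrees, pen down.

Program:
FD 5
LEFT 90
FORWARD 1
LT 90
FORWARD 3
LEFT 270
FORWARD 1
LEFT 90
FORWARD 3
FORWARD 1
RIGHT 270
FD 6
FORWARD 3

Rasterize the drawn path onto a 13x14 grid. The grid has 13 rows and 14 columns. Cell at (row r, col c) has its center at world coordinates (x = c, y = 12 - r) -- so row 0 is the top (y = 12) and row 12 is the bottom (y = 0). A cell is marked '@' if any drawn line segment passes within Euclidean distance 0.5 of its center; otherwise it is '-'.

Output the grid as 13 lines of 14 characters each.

Segment 0: (4,9) -> (9,9)
Segment 1: (9,9) -> (9,10)
Segment 2: (9,10) -> (6,10)
Segment 3: (6,10) -> (6,11)
Segment 4: (6,11) -> (3,11)
Segment 5: (3,11) -> (2,11)
Segment 6: (2,11) -> (2,5)
Segment 7: (2,5) -> (2,2)

Answer: --------------
--@@@@@-------
--@---@@@@----
--@-@@@@@@----
--@-----------
--@-----------
--@-----------
--@-----------
--@-----------
--@-----------
--@-----------
--------------
--------------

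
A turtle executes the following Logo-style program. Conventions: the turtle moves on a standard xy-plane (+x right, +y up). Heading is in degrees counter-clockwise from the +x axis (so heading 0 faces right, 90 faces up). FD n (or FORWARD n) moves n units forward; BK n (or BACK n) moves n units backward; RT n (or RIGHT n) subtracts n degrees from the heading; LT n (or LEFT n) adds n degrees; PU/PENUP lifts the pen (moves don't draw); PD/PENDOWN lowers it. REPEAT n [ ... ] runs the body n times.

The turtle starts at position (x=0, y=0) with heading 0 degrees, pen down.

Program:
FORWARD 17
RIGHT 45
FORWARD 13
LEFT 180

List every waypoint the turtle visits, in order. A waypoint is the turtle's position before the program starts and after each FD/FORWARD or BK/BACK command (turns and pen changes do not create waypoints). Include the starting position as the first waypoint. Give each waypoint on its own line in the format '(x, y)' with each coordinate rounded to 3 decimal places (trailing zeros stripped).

Answer: (0, 0)
(17, 0)
(26.192, -9.192)

Derivation:
Executing turtle program step by step:
Start: pos=(0,0), heading=0, pen down
FD 17: (0,0) -> (17,0) [heading=0, draw]
RT 45: heading 0 -> 315
FD 13: (17,0) -> (26.192,-9.192) [heading=315, draw]
LT 180: heading 315 -> 135
Final: pos=(26.192,-9.192), heading=135, 2 segment(s) drawn
Waypoints (3 total):
(0, 0)
(17, 0)
(26.192, -9.192)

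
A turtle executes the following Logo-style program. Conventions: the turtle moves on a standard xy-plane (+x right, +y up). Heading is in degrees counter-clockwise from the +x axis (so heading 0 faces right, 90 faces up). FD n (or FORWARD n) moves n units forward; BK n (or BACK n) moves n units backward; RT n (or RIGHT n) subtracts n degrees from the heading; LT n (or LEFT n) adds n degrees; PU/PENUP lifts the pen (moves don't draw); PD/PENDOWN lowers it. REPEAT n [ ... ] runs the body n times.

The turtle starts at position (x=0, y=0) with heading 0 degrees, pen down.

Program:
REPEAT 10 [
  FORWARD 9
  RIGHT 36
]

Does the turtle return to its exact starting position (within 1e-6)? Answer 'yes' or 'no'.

Executing turtle program step by step:
Start: pos=(0,0), heading=0, pen down
REPEAT 10 [
  -- iteration 1/10 --
  FD 9: (0,0) -> (9,0) [heading=0, draw]
  RT 36: heading 0 -> 324
  -- iteration 2/10 --
  FD 9: (9,0) -> (16.281,-5.29) [heading=324, draw]
  RT 36: heading 324 -> 288
  -- iteration 3/10 --
  FD 9: (16.281,-5.29) -> (19.062,-13.85) [heading=288, draw]
  RT 36: heading 288 -> 252
  -- iteration 4/10 --
  FD 9: (19.062,-13.85) -> (16.281,-22.409) [heading=252, draw]
  RT 36: heading 252 -> 216
  -- iteration 5/10 --
  FD 9: (16.281,-22.409) -> (9,-27.699) [heading=216, draw]
  RT 36: heading 216 -> 180
  -- iteration 6/10 --
  FD 9: (9,-27.699) -> (0,-27.699) [heading=180, draw]
  RT 36: heading 180 -> 144
  -- iteration 7/10 --
  FD 9: (0,-27.699) -> (-7.281,-22.409) [heading=144, draw]
  RT 36: heading 144 -> 108
  -- iteration 8/10 --
  FD 9: (-7.281,-22.409) -> (-10.062,-13.85) [heading=108, draw]
  RT 36: heading 108 -> 72
  -- iteration 9/10 --
  FD 9: (-10.062,-13.85) -> (-7.281,-5.29) [heading=72, draw]
  RT 36: heading 72 -> 36
  -- iteration 10/10 --
  FD 9: (-7.281,-5.29) -> (0,0) [heading=36, draw]
  RT 36: heading 36 -> 0
]
Final: pos=(0,0), heading=0, 10 segment(s) drawn

Start position: (0, 0)
Final position: (0, 0)
Distance = 0; < 1e-6 -> CLOSED

Answer: yes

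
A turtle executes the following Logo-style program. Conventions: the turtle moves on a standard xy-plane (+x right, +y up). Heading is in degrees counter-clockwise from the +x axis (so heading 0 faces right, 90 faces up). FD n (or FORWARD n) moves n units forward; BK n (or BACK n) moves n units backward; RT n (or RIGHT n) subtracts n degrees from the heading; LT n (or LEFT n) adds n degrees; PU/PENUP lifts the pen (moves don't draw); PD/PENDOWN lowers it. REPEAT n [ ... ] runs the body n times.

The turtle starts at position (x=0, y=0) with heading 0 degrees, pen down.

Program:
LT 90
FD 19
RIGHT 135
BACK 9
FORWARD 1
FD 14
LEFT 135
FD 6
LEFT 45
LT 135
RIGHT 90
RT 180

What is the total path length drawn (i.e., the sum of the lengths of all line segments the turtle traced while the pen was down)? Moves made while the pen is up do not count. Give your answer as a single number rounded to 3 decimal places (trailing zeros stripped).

Executing turtle program step by step:
Start: pos=(0,0), heading=0, pen down
LT 90: heading 0 -> 90
FD 19: (0,0) -> (0,19) [heading=90, draw]
RT 135: heading 90 -> 315
BK 9: (0,19) -> (-6.364,25.364) [heading=315, draw]
FD 1: (-6.364,25.364) -> (-5.657,24.657) [heading=315, draw]
FD 14: (-5.657,24.657) -> (4.243,14.757) [heading=315, draw]
LT 135: heading 315 -> 90
FD 6: (4.243,14.757) -> (4.243,20.757) [heading=90, draw]
LT 45: heading 90 -> 135
LT 135: heading 135 -> 270
RT 90: heading 270 -> 180
RT 180: heading 180 -> 0
Final: pos=(4.243,20.757), heading=0, 5 segment(s) drawn

Segment lengths:
  seg 1: (0,0) -> (0,19), length = 19
  seg 2: (0,19) -> (-6.364,25.364), length = 9
  seg 3: (-6.364,25.364) -> (-5.657,24.657), length = 1
  seg 4: (-5.657,24.657) -> (4.243,14.757), length = 14
  seg 5: (4.243,14.757) -> (4.243,20.757), length = 6
Total = 49

Answer: 49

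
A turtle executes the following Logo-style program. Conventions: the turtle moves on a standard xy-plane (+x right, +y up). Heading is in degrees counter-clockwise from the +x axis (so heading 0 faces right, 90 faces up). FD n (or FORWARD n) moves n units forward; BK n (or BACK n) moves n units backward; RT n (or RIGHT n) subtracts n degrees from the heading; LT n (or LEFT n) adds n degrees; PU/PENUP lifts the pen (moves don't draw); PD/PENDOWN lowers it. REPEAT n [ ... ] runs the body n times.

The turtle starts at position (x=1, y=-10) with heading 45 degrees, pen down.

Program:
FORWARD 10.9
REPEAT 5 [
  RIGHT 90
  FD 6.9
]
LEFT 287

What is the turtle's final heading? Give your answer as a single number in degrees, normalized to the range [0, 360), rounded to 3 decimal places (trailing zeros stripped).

Answer: 242

Derivation:
Executing turtle program step by step:
Start: pos=(1,-10), heading=45, pen down
FD 10.9: (1,-10) -> (8.707,-2.293) [heading=45, draw]
REPEAT 5 [
  -- iteration 1/5 --
  RT 90: heading 45 -> 315
  FD 6.9: (8.707,-2.293) -> (13.587,-7.172) [heading=315, draw]
  -- iteration 2/5 --
  RT 90: heading 315 -> 225
  FD 6.9: (13.587,-7.172) -> (8.707,-12.051) [heading=225, draw]
  -- iteration 3/5 --
  RT 90: heading 225 -> 135
  FD 6.9: (8.707,-12.051) -> (3.828,-7.172) [heading=135, draw]
  -- iteration 4/5 --
  RT 90: heading 135 -> 45
  FD 6.9: (3.828,-7.172) -> (8.707,-2.293) [heading=45, draw]
  -- iteration 5/5 --
  RT 90: heading 45 -> 315
  FD 6.9: (8.707,-2.293) -> (13.587,-7.172) [heading=315, draw]
]
LT 287: heading 315 -> 242
Final: pos=(13.587,-7.172), heading=242, 6 segment(s) drawn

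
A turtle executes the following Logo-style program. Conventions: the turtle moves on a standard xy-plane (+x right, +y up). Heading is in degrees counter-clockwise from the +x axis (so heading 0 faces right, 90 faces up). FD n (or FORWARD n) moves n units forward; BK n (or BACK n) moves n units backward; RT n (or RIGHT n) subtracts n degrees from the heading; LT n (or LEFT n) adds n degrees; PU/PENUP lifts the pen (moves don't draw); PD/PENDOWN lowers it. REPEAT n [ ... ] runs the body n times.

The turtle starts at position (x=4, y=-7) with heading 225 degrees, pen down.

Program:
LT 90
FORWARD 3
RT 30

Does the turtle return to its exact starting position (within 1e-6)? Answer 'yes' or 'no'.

Executing turtle program step by step:
Start: pos=(4,-7), heading=225, pen down
LT 90: heading 225 -> 315
FD 3: (4,-7) -> (6.121,-9.121) [heading=315, draw]
RT 30: heading 315 -> 285
Final: pos=(6.121,-9.121), heading=285, 1 segment(s) drawn

Start position: (4, -7)
Final position: (6.121, -9.121)
Distance = 3; >= 1e-6 -> NOT closed

Answer: no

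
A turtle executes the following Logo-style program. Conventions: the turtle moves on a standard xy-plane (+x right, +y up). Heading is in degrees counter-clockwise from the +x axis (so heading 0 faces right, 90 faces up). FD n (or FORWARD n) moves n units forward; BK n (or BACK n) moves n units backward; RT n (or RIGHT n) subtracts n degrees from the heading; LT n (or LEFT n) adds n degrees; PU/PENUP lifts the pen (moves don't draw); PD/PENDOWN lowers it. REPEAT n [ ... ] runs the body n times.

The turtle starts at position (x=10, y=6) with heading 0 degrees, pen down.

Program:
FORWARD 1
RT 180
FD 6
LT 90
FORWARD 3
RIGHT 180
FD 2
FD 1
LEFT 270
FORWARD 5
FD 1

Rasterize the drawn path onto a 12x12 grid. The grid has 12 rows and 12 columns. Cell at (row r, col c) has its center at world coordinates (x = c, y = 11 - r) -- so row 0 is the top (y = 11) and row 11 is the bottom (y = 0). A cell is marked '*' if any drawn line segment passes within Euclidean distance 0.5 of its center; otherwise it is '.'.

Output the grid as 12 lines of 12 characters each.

Answer: ............
............
............
............
............
.....*******
.....*......
.....*......
.....*......
............
............
............

Derivation:
Segment 0: (10,6) -> (11,6)
Segment 1: (11,6) -> (5,6)
Segment 2: (5,6) -> (5,3)
Segment 3: (5,3) -> (5,5)
Segment 4: (5,5) -> (5,6)
Segment 5: (5,6) -> (10,6)
Segment 6: (10,6) -> (11,6)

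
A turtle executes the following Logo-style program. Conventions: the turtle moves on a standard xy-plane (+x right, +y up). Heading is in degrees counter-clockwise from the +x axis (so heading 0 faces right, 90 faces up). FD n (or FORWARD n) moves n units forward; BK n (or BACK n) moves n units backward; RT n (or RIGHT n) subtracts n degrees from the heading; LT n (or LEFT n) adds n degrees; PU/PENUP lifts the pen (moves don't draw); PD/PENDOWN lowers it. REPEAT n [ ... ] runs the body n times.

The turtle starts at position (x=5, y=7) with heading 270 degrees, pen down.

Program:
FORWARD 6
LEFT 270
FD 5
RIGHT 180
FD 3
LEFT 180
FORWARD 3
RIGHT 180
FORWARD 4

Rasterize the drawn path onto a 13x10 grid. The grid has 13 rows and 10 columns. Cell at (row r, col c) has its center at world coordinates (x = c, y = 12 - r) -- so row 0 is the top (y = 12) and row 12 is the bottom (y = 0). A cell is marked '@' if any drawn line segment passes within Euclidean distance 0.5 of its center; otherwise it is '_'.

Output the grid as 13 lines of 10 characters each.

Segment 0: (5,7) -> (5,1)
Segment 1: (5,1) -> (-0,1)
Segment 2: (-0,1) -> (3,1)
Segment 3: (3,1) -> (-0,1)
Segment 4: (-0,1) -> (4,1)

Answer: __________
__________
__________
__________
__________
_____@____
_____@____
_____@____
_____@____
_____@____
_____@____
@@@@@@____
__________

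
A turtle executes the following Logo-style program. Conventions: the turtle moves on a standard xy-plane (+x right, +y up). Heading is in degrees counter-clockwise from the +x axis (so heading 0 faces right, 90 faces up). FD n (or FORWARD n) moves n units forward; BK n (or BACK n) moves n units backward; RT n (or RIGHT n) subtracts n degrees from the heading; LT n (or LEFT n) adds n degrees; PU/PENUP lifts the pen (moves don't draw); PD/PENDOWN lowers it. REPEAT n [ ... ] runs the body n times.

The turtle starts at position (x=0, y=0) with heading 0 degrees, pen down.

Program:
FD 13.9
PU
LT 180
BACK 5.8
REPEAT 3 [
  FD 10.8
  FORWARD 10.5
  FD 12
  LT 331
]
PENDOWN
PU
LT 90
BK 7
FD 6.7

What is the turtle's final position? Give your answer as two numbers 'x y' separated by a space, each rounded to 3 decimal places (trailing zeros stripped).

Executing turtle program step by step:
Start: pos=(0,0), heading=0, pen down
FD 13.9: (0,0) -> (13.9,0) [heading=0, draw]
PU: pen up
LT 180: heading 0 -> 180
BK 5.8: (13.9,0) -> (19.7,0) [heading=180, move]
REPEAT 3 [
  -- iteration 1/3 --
  FD 10.8: (19.7,0) -> (8.9,0) [heading=180, move]
  FD 10.5: (8.9,0) -> (-1.6,0) [heading=180, move]
  FD 12: (-1.6,0) -> (-13.6,0) [heading=180, move]
  LT 331: heading 180 -> 151
  -- iteration 2/3 --
  FD 10.8: (-13.6,0) -> (-23.046,5.236) [heading=151, move]
  FD 10.5: (-23.046,5.236) -> (-32.229,10.326) [heading=151, move]
  FD 12: (-32.229,10.326) -> (-42.725,16.144) [heading=151, move]
  LT 331: heading 151 -> 122
  -- iteration 3/3 --
  FD 10.8: (-42.725,16.144) -> (-48.448,25.303) [heading=122, move]
  FD 10.5: (-48.448,25.303) -> (-54.012,34.208) [heading=122, move]
  FD 12: (-54.012,34.208) -> (-60.371,44.384) [heading=122, move]
  LT 331: heading 122 -> 93
]
PD: pen down
PU: pen up
LT 90: heading 93 -> 183
BK 7: (-60.371,44.384) -> (-53.381,44.751) [heading=183, move]
FD 6.7: (-53.381,44.751) -> (-60.072,44.4) [heading=183, move]
Final: pos=(-60.072,44.4), heading=183, 1 segment(s) drawn

Answer: -60.072 44.4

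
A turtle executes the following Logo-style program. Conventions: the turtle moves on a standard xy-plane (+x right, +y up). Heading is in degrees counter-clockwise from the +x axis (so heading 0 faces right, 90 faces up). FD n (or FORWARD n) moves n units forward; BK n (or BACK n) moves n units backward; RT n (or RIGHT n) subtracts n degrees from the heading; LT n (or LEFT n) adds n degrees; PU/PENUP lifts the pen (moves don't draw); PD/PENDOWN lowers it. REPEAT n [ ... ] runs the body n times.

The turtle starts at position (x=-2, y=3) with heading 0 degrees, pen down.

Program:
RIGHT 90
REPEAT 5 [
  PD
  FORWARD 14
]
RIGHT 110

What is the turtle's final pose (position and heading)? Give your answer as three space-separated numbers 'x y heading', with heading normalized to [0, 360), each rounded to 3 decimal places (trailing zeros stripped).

Answer: -2 -67 160

Derivation:
Executing turtle program step by step:
Start: pos=(-2,3), heading=0, pen down
RT 90: heading 0 -> 270
REPEAT 5 [
  -- iteration 1/5 --
  PD: pen down
  FD 14: (-2,3) -> (-2,-11) [heading=270, draw]
  -- iteration 2/5 --
  PD: pen down
  FD 14: (-2,-11) -> (-2,-25) [heading=270, draw]
  -- iteration 3/5 --
  PD: pen down
  FD 14: (-2,-25) -> (-2,-39) [heading=270, draw]
  -- iteration 4/5 --
  PD: pen down
  FD 14: (-2,-39) -> (-2,-53) [heading=270, draw]
  -- iteration 5/5 --
  PD: pen down
  FD 14: (-2,-53) -> (-2,-67) [heading=270, draw]
]
RT 110: heading 270 -> 160
Final: pos=(-2,-67), heading=160, 5 segment(s) drawn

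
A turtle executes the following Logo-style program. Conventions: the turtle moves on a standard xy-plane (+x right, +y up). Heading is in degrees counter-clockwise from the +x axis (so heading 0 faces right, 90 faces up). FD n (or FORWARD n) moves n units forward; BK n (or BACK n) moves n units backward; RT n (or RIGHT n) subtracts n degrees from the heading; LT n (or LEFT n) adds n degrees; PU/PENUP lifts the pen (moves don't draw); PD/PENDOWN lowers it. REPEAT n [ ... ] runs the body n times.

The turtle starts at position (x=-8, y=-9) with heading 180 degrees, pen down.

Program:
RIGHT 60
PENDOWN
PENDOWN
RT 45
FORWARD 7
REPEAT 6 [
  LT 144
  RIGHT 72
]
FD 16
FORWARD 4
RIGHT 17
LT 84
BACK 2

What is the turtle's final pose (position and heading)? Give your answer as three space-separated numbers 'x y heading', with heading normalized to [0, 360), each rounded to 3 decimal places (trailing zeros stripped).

Answer: -21.304 9.773 214

Derivation:
Executing turtle program step by step:
Start: pos=(-8,-9), heading=180, pen down
RT 60: heading 180 -> 120
PD: pen down
PD: pen down
RT 45: heading 120 -> 75
FD 7: (-8,-9) -> (-6.188,-2.239) [heading=75, draw]
REPEAT 6 [
  -- iteration 1/6 --
  LT 144: heading 75 -> 219
  RT 72: heading 219 -> 147
  -- iteration 2/6 --
  LT 144: heading 147 -> 291
  RT 72: heading 291 -> 219
  -- iteration 3/6 --
  LT 144: heading 219 -> 3
  RT 72: heading 3 -> 291
  -- iteration 4/6 --
  LT 144: heading 291 -> 75
  RT 72: heading 75 -> 3
  -- iteration 5/6 --
  LT 144: heading 3 -> 147
  RT 72: heading 147 -> 75
  -- iteration 6/6 --
  LT 144: heading 75 -> 219
  RT 72: heading 219 -> 147
]
FD 16: (-6.188,-2.239) -> (-19.607,6.476) [heading=147, draw]
FD 4: (-19.607,6.476) -> (-22.962,8.654) [heading=147, draw]
RT 17: heading 147 -> 130
LT 84: heading 130 -> 214
BK 2: (-22.962,8.654) -> (-21.304,9.773) [heading=214, draw]
Final: pos=(-21.304,9.773), heading=214, 4 segment(s) drawn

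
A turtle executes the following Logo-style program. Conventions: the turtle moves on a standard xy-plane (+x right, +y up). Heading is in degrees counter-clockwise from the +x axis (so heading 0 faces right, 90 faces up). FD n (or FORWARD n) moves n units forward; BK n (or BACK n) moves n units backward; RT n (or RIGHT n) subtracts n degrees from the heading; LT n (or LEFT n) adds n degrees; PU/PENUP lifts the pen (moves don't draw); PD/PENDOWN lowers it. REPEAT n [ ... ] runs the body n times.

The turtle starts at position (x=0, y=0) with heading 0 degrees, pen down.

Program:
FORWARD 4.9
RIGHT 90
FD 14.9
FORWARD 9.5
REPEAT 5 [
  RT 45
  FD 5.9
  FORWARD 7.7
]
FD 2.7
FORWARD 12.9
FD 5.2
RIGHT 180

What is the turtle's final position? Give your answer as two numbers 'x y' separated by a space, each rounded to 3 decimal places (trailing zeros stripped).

Answer: -3.609 13.524

Derivation:
Executing turtle program step by step:
Start: pos=(0,0), heading=0, pen down
FD 4.9: (0,0) -> (4.9,0) [heading=0, draw]
RT 90: heading 0 -> 270
FD 14.9: (4.9,0) -> (4.9,-14.9) [heading=270, draw]
FD 9.5: (4.9,-14.9) -> (4.9,-24.4) [heading=270, draw]
REPEAT 5 [
  -- iteration 1/5 --
  RT 45: heading 270 -> 225
  FD 5.9: (4.9,-24.4) -> (0.728,-28.572) [heading=225, draw]
  FD 7.7: (0.728,-28.572) -> (-4.717,-34.017) [heading=225, draw]
  -- iteration 2/5 --
  RT 45: heading 225 -> 180
  FD 5.9: (-4.717,-34.017) -> (-10.617,-34.017) [heading=180, draw]
  FD 7.7: (-10.617,-34.017) -> (-18.317,-34.017) [heading=180, draw]
  -- iteration 3/5 --
  RT 45: heading 180 -> 135
  FD 5.9: (-18.317,-34.017) -> (-22.489,-29.845) [heading=135, draw]
  FD 7.7: (-22.489,-29.845) -> (-27.933,-24.4) [heading=135, draw]
  -- iteration 4/5 --
  RT 45: heading 135 -> 90
  FD 5.9: (-27.933,-24.4) -> (-27.933,-18.5) [heading=90, draw]
  FD 7.7: (-27.933,-18.5) -> (-27.933,-10.8) [heading=90, draw]
  -- iteration 5/5 --
  RT 45: heading 90 -> 45
  FD 5.9: (-27.933,-10.8) -> (-23.761,-6.628) [heading=45, draw]
  FD 7.7: (-23.761,-6.628) -> (-18.317,-1.183) [heading=45, draw]
]
FD 2.7: (-18.317,-1.183) -> (-16.407,0.726) [heading=45, draw]
FD 12.9: (-16.407,0.726) -> (-7.286,9.848) [heading=45, draw]
FD 5.2: (-7.286,9.848) -> (-3.609,13.524) [heading=45, draw]
RT 180: heading 45 -> 225
Final: pos=(-3.609,13.524), heading=225, 16 segment(s) drawn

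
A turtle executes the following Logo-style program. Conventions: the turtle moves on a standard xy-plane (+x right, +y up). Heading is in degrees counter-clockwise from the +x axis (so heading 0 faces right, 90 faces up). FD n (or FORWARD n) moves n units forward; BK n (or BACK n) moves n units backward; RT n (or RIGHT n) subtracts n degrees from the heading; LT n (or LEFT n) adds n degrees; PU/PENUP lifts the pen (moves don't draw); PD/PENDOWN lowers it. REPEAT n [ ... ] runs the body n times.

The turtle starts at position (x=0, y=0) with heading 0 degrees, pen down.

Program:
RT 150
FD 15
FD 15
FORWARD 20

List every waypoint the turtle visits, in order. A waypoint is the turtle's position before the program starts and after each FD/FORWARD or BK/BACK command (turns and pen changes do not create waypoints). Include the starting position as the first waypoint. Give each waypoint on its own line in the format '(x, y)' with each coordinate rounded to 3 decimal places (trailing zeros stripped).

Answer: (0, 0)
(-12.99, -7.5)
(-25.981, -15)
(-43.301, -25)

Derivation:
Executing turtle program step by step:
Start: pos=(0,0), heading=0, pen down
RT 150: heading 0 -> 210
FD 15: (0,0) -> (-12.99,-7.5) [heading=210, draw]
FD 15: (-12.99,-7.5) -> (-25.981,-15) [heading=210, draw]
FD 20: (-25.981,-15) -> (-43.301,-25) [heading=210, draw]
Final: pos=(-43.301,-25), heading=210, 3 segment(s) drawn
Waypoints (4 total):
(0, 0)
(-12.99, -7.5)
(-25.981, -15)
(-43.301, -25)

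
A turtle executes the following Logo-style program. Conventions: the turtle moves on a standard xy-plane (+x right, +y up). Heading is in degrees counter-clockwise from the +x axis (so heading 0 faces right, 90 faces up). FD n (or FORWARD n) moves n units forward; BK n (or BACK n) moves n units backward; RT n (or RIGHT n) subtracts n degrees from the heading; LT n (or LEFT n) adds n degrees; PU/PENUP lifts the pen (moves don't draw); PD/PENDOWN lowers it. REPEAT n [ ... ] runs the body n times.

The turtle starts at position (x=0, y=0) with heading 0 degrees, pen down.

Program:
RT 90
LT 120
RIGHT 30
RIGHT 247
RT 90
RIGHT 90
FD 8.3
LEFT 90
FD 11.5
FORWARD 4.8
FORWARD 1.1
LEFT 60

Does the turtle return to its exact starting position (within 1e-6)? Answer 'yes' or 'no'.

Executing turtle program step by step:
Start: pos=(0,0), heading=0, pen down
RT 90: heading 0 -> 270
LT 120: heading 270 -> 30
RT 30: heading 30 -> 0
RT 247: heading 0 -> 113
RT 90: heading 113 -> 23
RT 90: heading 23 -> 293
FD 8.3: (0,0) -> (3.243,-7.64) [heading=293, draw]
LT 90: heading 293 -> 23
FD 11.5: (3.243,-7.64) -> (13.829,-3.147) [heading=23, draw]
FD 4.8: (13.829,-3.147) -> (18.247,-1.271) [heading=23, draw]
FD 1.1: (18.247,-1.271) -> (19.26,-0.841) [heading=23, draw]
LT 60: heading 23 -> 83
Final: pos=(19.26,-0.841), heading=83, 4 segment(s) drawn

Start position: (0, 0)
Final position: (19.26, -0.841)
Distance = 19.278; >= 1e-6 -> NOT closed

Answer: no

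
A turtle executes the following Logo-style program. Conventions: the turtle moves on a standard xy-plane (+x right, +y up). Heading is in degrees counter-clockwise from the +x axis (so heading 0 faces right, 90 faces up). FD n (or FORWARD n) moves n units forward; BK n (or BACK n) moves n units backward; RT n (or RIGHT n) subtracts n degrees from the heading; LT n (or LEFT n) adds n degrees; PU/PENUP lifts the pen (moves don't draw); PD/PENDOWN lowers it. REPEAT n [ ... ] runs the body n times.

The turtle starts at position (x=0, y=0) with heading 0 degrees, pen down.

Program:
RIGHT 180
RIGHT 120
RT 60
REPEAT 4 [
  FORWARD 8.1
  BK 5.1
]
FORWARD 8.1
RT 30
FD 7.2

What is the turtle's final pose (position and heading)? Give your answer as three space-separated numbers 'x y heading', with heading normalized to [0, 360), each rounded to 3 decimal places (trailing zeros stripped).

Executing turtle program step by step:
Start: pos=(0,0), heading=0, pen down
RT 180: heading 0 -> 180
RT 120: heading 180 -> 60
RT 60: heading 60 -> 0
REPEAT 4 [
  -- iteration 1/4 --
  FD 8.1: (0,0) -> (8.1,0) [heading=0, draw]
  BK 5.1: (8.1,0) -> (3,0) [heading=0, draw]
  -- iteration 2/4 --
  FD 8.1: (3,0) -> (11.1,0) [heading=0, draw]
  BK 5.1: (11.1,0) -> (6,0) [heading=0, draw]
  -- iteration 3/4 --
  FD 8.1: (6,0) -> (14.1,0) [heading=0, draw]
  BK 5.1: (14.1,0) -> (9,0) [heading=0, draw]
  -- iteration 4/4 --
  FD 8.1: (9,0) -> (17.1,0) [heading=0, draw]
  BK 5.1: (17.1,0) -> (12,0) [heading=0, draw]
]
FD 8.1: (12,0) -> (20.1,0) [heading=0, draw]
RT 30: heading 0 -> 330
FD 7.2: (20.1,0) -> (26.335,-3.6) [heading=330, draw]
Final: pos=(26.335,-3.6), heading=330, 10 segment(s) drawn

Answer: 26.335 -3.6 330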